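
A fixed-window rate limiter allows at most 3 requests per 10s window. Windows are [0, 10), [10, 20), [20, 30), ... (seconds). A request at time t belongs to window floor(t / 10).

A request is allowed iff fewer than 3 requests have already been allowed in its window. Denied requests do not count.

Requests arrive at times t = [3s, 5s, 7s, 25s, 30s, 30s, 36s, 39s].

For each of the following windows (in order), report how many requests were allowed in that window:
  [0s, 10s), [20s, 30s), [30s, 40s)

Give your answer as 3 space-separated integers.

Answer: 3 1 3

Derivation:
Processing requests:
  req#1 t=3s (window 0): ALLOW
  req#2 t=5s (window 0): ALLOW
  req#3 t=7s (window 0): ALLOW
  req#4 t=25s (window 2): ALLOW
  req#5 t=30s (window 3): ALLOW
  req#6 t=30s (window 3): ALLOW
  req#7 t=36s (window 3): ALLOW
  req#8 t=39s (window 3): DENY

Allowed counts by window: 3 1 3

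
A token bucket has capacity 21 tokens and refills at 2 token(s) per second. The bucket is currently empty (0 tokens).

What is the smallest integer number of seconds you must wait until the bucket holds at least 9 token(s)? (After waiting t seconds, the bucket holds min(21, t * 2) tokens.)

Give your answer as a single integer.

Answer: 5

Derivation:
Need t * 2 >= 9, so t >= 9/2.
Smallest integer t = ceil(9/2) = 5.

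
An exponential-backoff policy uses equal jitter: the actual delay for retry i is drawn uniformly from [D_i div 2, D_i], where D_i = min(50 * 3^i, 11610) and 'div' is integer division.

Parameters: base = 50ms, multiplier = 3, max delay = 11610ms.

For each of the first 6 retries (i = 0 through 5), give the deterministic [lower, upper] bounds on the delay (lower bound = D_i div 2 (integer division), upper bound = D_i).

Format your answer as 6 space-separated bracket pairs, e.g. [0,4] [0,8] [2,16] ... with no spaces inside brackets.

Answer: [25,50] [75,150] [225,450] [675,1350] [2025,4050] [5805,11610]

Derivation:
Computing bounds per retry:
  i=0: D_i=min(50*3^0,11610)=50, bounds=[25,50]
  i=1: D_i=min(50*3^1,11610)=150, bounds=[75,150]
  i=2: D_i=min(50*3^2,11610)=450, bounds=[225,450]
  i=3: D_i=min(50*3^3,11610)=1350, bounds=[675,1350]
  i=4: D_i=min(50*3^4,11610)=4050, bounds=[2025,4050]
  i=5: D_i=min(50*3^5,11610)=11610, bounds=[5805,11610]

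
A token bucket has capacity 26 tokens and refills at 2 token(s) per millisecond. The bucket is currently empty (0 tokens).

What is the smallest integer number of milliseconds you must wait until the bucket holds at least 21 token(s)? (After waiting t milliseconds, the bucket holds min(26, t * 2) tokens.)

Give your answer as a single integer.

Need t * 2 >= 21, so t >= 21/2.
Smallest integer t = ceil(21/2) = 11.

Answer: 11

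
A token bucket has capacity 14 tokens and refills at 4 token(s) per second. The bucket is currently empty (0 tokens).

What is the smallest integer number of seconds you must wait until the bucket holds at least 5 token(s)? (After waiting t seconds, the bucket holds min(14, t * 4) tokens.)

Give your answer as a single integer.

Answer: 2

Derivation:
Need t * 4 >= 5, so t >= 5/4.
Smallest integer t = ceil(5/4) = 2.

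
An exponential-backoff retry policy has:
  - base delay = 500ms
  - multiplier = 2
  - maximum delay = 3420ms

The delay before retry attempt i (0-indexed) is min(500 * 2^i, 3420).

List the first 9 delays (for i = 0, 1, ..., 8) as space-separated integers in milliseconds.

Answer: 500 1000 2000 3420 3420 3420 3420 3420 3420

Derivation:
Computing each delay:
  i=0: min(500*2^0, 3420) = 500
  i=1: min(500*2^1, 3420) = 1000
  i=2: min(500*2^2, 3420) = 2000
  i=3: min(500*2^3, 3420) = 3420
  i=4: min(500*2^4, 3420) = 3420
  i=5: min(500*2^5, 3420) = 3420
  i=6: min(500*2^6, 3420) = 3420
  i=7: min(500*2^7, 3420) = 3420
  i=8: min(500*2^8, 3420) = 3420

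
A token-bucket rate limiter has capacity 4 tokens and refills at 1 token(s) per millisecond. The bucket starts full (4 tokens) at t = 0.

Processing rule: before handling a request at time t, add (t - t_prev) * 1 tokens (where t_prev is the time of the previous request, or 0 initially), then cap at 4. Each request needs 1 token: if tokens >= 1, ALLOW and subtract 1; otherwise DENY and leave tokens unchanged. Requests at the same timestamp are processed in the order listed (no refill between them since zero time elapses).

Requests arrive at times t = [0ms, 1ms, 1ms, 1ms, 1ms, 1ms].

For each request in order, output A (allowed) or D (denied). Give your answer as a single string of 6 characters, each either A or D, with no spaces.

Answer: AAAAAD

Derivation:
Simulating step by step:
  req#1 t=0ms: ALLOW
  req#2 t=1ms: ALLOW
  req#3 t=1ms: ALLOW
  req#4 t=1ms: ALLOW
  req#5 t=1ms: ALLOW
  req#6 t=1ms: DENY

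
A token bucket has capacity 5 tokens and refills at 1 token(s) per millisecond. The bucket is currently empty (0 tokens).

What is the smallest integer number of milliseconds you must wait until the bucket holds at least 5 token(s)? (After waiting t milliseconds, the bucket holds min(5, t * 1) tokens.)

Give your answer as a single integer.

Answer: 5

Derivation:
Need t * 1 >= 5, so t >= 5/1.
Smallest integer t = ceil(5/1) = 5.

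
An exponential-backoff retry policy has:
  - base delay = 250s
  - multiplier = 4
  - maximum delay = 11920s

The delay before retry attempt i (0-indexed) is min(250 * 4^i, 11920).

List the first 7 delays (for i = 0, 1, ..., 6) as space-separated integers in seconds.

Computing each delay:
  i=0: min(250*4^0, 11920) = 250
  i=1: min(250*4^1, 11920) = 1000
  i=2: min(250*4^2, 11920) = 4000
  i=3: min(250*4^3, 11920) = 11920
  i=4: min(250*4^4, 11920) = 11920
  i=5: min(250*4^5, 11920) = 11920
  i=6: min(250*4^6, 11920) = 11920

Answer: 250 1000 4000 11920 11920 11920 11920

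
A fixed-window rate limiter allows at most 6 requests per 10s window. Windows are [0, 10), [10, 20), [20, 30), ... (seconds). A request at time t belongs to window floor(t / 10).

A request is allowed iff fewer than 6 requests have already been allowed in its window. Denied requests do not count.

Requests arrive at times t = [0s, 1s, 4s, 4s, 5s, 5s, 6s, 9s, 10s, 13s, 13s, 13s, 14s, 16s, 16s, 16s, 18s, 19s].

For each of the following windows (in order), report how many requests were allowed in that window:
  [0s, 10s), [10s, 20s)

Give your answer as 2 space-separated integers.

Processing requests:
  req#1 t=0s (window 0): ALLOW
  req#2 t=1s (window 0): ALLOW
  req#3 t=4s (window 0): ALLOW
  req#4 t=4s (window 0): ALLOW
  req#5 t=5s (window 0): ALLOW
  req#6 t=5s (window 0): ALLOW
  req#7 t=6s (window 0): DENY
  req#8 t=9s (window 0): DENY
  req#9 t=10s (window 1): ALLOW
  req#10 t=13s (window 1): ALLOW
  req#11 t=13s (window 1): ALLOW
  req#12 t=13s (window 1): ALLOW
  req#13 t=14s (window 1): ALLOW
  req#14 t=16s (window 1): ALLOW
  req#15 t=16s (window 1): DENY
  req#16 t=16s (window 1): DENY
  req#17 t=18s (window 1): DENY
  req#18 t=19s (window 1): DENY

Allowed counts by window: 6 6

Answer: 6 6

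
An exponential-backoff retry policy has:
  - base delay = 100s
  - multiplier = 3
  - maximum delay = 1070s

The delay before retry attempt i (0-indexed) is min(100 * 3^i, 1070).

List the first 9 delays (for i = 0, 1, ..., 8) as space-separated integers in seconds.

Computing each delay:
  i=0: min(100*3^0, 1070) = 100
  i=1: min(100*3^1, 1070) = 300
  i=2: min(100*3^2, 1070) = 900
  i=3: min(100*3^3, 1070) = 1070
  i=4: min(100*3^4, 1070) = 1070
  i=5: min(100*3^5, 1070) = 1070
  i=6: min(100*3^6, 1070) = 1070
  i=7: min(100*3^7, 1070) = 1070
  i=8: min(100*3^8, 1070) = 1070

Answer: 100 300 900 1070 1070 1070 1070 1070 1070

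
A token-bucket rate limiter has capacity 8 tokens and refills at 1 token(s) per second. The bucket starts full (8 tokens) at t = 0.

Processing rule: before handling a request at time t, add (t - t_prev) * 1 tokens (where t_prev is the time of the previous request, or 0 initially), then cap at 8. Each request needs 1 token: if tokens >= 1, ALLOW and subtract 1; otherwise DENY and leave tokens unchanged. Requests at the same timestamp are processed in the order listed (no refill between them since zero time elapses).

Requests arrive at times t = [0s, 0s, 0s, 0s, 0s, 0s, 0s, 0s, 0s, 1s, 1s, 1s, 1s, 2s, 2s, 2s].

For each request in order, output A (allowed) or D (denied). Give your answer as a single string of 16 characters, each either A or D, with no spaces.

Simulating step by step:
  req#1 t=0s: ALLOW
  req#2 t=0s: ALLOW
  req#3 t=0s: ALLOW
  req#4 t=0s: ALLOW
  req#5 t=0s: ALLOW
  req#6 t=0s: ALLOW
  req#7 t=0s: ALLOW
  req#8 t=0s: ALLOW
  req#9 t=0s: DENY
  req#10 t=1s: ALLOW
  req#11 t=1s: DENY
  req#12 t=1s: DENY
  req#13 t=1s: DENY
  req#14 t=2s: ALLOW
  req#15 t=2s: DENY
  req#16 t=2s: DENY

Answer: AAAAAAAADADDDADD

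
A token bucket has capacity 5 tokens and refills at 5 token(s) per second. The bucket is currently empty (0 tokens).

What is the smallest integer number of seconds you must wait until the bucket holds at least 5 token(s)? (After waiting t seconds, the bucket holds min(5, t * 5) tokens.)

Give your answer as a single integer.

Answer: 1

Derivation:
Need t * 5 >= 5, so t >= 5/5.
Smallest integer t = ceil(5/5) = 1.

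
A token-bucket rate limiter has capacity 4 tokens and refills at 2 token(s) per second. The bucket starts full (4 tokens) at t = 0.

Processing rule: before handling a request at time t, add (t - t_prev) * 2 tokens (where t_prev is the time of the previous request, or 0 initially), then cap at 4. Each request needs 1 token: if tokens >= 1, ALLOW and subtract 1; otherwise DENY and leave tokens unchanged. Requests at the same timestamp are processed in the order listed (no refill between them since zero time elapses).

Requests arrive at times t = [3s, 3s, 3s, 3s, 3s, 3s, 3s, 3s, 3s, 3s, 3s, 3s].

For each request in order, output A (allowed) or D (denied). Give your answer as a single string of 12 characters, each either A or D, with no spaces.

Answer: AAAADDDDDDDD

Derivation:
Simulating step by step:
  req#1 t=3s: ALLOW
  req#2 t=3s: ALLOW
  req#3 t=3s: ALLOW
  req#4 t=3s: ALLOW
  req#5 t=3s: DENY
  req#6 t=3s: DENY
  req#7 t=3s: DENY
  req#8 t=3s: DENY
  req#9 t=3s: DENY
  req#10 t=3s: DENY
  req#11 t=3s: DENY
  req#12 t=3s: DENY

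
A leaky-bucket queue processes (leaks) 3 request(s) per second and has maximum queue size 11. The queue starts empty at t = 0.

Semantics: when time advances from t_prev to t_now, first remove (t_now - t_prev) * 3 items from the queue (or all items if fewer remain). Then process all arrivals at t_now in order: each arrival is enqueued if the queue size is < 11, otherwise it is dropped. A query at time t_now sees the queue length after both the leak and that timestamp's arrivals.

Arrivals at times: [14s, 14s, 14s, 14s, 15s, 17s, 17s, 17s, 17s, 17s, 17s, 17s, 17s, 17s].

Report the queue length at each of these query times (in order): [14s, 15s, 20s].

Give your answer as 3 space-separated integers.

Answer: 4 2 0

Derivation:
Queue lengths at query times:
  query t=14s: backlog = 4
  query t=15s: backlog = 2
  query t=20s: backlog = 0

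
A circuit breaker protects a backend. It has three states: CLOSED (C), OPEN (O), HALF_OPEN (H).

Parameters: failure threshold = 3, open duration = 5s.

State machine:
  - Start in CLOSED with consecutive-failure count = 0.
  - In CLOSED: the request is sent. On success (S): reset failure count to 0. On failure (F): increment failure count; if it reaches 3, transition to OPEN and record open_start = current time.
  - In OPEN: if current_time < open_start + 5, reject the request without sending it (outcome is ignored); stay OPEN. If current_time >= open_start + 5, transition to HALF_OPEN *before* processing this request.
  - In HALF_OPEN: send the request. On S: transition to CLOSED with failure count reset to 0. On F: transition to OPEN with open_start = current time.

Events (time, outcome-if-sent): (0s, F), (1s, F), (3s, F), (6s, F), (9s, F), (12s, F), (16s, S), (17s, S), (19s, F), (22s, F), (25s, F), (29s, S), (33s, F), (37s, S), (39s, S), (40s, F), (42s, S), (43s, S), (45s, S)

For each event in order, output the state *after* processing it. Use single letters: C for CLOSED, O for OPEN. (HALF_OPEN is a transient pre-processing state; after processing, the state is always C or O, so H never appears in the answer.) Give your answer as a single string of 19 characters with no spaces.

State after each event:
  event#1 t=0s outcome=F: state=CLOSED
  event#2 t=1s outcome=F: state=CLOSED
  event#3 t=3s outcome=F: state=OPEN
  event#4 t=6s outcome=F: state=OPEN
  event#5 t=9s outcome=F: state=OPEN
  event#6 t=12s outcome=F: state=OPEN
  event#7 t=16s outcome=S: state=CLOSED
  event#8 t=17s outcome=S: state=CLOSED
  event#9 t=19s outcome=F: state=CLOSED
  event#10 t=22s outcome=F: state=CLOSED
  event#11 t=25s outcome=F: state=OPEN
  event#12 t=29s outcome=S: state=OPEN
  event#13 t=33s outcome=F: state=OPEN
  event#14 t=37s outcome=S: state=OPEN
  event#15 t=39s outcome=S: state=CLOSED
  event#16 t=40s outcome=F: state=CLOSED
  event#17 t=42s outcome=S: state=CLOSED
  event#18 t=43s outcome=S: state=CLOSED
  event#19 t=45s outcome=S: state=CLOSED

Answer: CCOOOOCCCCOOOOCCCCC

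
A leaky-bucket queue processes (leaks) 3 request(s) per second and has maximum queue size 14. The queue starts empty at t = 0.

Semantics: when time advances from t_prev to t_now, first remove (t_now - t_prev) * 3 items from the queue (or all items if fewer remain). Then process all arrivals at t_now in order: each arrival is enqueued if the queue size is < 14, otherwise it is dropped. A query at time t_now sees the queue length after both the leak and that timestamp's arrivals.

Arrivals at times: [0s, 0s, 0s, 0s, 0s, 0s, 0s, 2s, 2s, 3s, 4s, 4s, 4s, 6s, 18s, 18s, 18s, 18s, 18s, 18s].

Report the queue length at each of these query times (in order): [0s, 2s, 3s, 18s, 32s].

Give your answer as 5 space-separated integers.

Queue lengths at query times:
  query t=0s: backlog = 7
  query t=2s: backlog = 3
  query t=3s: backlog = 1
  query t=18s: backlog = 6
  query t=32s: backlog = 0

Answer: 7 3 1 6 0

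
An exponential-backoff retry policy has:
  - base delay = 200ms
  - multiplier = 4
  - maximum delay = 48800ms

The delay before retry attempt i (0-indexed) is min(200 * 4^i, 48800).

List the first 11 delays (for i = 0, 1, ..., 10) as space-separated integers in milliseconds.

Answer: 200 800 3200 12800 48800 48800 48800 48800 48800 48800 48800

Derivation:
Computing each delay:
  i=0: min(200*4^0, 48800) = 200
  i=1: min(200*4^1, 48800) = 800
  i=2: min(200*4^2, 48800) = 3200
  i=3: min(200*4^3, 48800) = 12800
  i=4: min(200*4^4, 48800) = 48800
  i=5: min(200*4^5, 48800) = 48800
  i=6: min(200*4^6, 48800) = 48800
  i=7: min(200*4^7, 48800) = 48800
  i=8: min(200*4^8, 48800) = 48800
  i=9: min(200*4^9, 48800) = 48800
  i=10: min(200*4^10, 48800) = 48800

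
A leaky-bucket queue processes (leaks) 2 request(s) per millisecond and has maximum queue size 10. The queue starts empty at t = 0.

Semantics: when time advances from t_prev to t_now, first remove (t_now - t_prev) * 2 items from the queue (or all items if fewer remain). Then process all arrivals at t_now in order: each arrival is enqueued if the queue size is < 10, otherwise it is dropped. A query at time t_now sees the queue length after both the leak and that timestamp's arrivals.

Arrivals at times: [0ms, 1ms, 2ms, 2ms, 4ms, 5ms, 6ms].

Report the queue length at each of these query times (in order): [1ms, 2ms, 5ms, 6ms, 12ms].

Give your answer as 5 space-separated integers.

Queue lengths at query times:
  query t=1ms: backlog = 1
  query t=2ms: backlog = 2
  query t=5ms: backlog = 1
  query t=6ms: backlog = 1
  query t=12ms: backlog = 0

Answer: 1 2 1 1 0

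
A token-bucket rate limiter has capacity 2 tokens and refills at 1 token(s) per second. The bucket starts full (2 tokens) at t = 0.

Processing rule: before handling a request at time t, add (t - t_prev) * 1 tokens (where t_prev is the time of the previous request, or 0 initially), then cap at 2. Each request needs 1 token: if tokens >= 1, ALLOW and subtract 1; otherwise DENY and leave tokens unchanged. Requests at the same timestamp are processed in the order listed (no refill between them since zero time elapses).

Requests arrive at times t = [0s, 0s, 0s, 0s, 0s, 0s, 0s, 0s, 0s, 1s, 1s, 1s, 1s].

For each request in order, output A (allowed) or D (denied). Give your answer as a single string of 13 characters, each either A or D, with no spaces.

Answer: AADDDDDDDADDD

Derivation:
Simulating step by step:
  req#1 t=0s: ALLOW
  req#2 t=0s: ALLOW
  req#3 t=0s: DENY
  req#4 t=0s: DENY
  req#5 t=0s: DENY
  req#6 t=0s: DENY
  req#7 t=0s: DENY
  req#8 t=0s: DENY
  req#9 t=0s: DENY
  req#10 t=1s: ALLOW
  req#11 t=1s: DENY
  req#12 t=1s: DENY
  req#13 t=1s: DENY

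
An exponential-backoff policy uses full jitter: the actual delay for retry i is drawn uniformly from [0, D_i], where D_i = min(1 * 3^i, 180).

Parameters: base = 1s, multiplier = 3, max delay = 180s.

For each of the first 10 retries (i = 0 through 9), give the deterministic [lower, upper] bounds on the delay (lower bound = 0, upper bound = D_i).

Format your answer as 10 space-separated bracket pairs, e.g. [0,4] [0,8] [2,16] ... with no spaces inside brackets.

Answer: [0,1] [0,3] [0,9] [0,27] [0,81] [0,180] [0,180] [0,180] [0,180] [0,180]

Derivation:
Computing bounds per retry:
  i=0: D_i=min(1*3^0,180)=1, bounds=[0,1]
  i=1: D_i=min(1*3^1,180)=3, bounds=[0,3]
  i=2: D_i=min(1*3^2,180)=9, bounds=[0,9]
  i=3: D_i=min(1*3^3,180)=27, bounds=[0,27]
  i=4: D_i=min(1*3^4,180)=81, bounds=[0,81]
  i=5: D_i=min(1*3^5,180)=180, bounds=[0,180]
  i=6: D_i=min(1*3^6,180)=180, bounds=[0,180]
  i=7: D_i=min(1*3^7,180)=180, bounds=[0,180]
  i=8: D_i=min(1*3^8,180)=180, bounds=[0,180]
  i=9: D_i=min(1*3^9,180)=180, bounds=[0,180]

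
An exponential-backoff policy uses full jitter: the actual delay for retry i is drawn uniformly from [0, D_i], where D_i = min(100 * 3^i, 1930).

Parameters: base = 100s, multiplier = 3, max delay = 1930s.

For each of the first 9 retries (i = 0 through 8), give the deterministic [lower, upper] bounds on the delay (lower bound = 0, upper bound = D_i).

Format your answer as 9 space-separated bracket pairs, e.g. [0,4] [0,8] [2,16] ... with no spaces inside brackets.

Answer: [0,100] [0,300] [0,900] [0,1930] [0,1930] [0,1930] [0,1930] [0,1930] [0,1930]

Derivation:
Computing bounds per retry:
  i=0: D_i=min(100*3^0,1930)=100, bounds=[0,100]
  i=1: D_i=min(100*3^1,1930)=300, bounds=[0,300]
  i=2: D_i=min(100*3^2,1930)=900, bounds=[0,900]
  i=3: D_i=min(100*3^3,1930)=1930, bounds=[0,1930]
  i=4: D_i=min(100*3^4,1930)=1930, bounds=[0,1930]
  i=5: D_i=min(100*3^5,1930)=1930, bounds=[0,1930]
  i=6: D_i=min(100*3^6,1930)=1930, bounds=[0,1930]
  i=7: D_i=min(100*3^7,1930)=1930, bounds=[0,1930]
  i=8: D_i=min(100*3^8,1930)=1930, bounds=[0,1930]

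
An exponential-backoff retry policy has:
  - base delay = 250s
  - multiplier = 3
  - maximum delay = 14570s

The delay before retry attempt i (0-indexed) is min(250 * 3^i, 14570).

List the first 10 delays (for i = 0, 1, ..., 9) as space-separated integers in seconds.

Answer: 250 750 2250 6750 14570 14570 14570 14570 14570 14570

Derivation:
Computing each delay:
  i=0: min(250*3^0, 14570) = 250
  i=1: min(250*3^1, 14570) = 750
  i=2: min(250*3^2, 14570) = 2250
  i=3: min(250*3^3, 14570) = 6750
  i=4: min(250*3^4, 14570) = 14570
  i=5: min(250*3^5, 14570) = 14570
  i=6: min(250*3^6, 14570) = 14570
  i=7: min(250*3^7, 14570) = 14570
  i=8: min(250*3^8, 14570) = 14570
  i=9: min(250*3^9, 14570) = 14570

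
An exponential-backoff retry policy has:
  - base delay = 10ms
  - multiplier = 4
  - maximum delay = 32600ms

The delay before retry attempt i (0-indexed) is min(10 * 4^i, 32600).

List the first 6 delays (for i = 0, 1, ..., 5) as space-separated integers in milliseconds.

Answer: 10 40 160 640 2560 10240

Derivation:
Computing each delay:
  i=0: min(10*4^0, 32600) = 10
  i=1: min(10*4^1, 32600) = 40
  i=2: min(10*4^2, 32600) = 160
  i=3: min(10*4^3, 32600) = 640
  i=4: min(10*4^4, 32600) = 2560
  i=5: min(10*4^5, 32600) = 10240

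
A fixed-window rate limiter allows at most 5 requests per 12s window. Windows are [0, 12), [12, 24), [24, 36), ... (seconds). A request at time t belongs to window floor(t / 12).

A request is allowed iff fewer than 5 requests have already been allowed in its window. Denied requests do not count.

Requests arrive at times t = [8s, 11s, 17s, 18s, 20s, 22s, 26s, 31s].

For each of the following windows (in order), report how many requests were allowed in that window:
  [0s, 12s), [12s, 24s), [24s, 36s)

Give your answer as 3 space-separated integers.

Processing requests:
  req#1 t=8s (window 0): ALLOW
  req#2 t=11s (window 0): ALLOW
  req#3 t=17s (window 1): ALLOW
  req#4 t=18s (window 1): ALLOW
  req#5 t=20s (window 1): ALLOW
  req#6 t=22s (window 1): ALLOW
  req#7 t=26s (window 2): ALLOW
  req#8 t=31s (window 2): ALLOW

Allowed counts by window: 2 4 2

Answer: 2 4 2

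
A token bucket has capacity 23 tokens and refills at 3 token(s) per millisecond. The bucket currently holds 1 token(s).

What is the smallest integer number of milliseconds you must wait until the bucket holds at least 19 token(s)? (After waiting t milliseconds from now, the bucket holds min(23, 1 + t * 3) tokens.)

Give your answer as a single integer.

Answer: 6

Derivation:
Need 1 + t * 3 >= 19, so t >= 18/3.
Smallest integer t = ceil(18/3) = 6.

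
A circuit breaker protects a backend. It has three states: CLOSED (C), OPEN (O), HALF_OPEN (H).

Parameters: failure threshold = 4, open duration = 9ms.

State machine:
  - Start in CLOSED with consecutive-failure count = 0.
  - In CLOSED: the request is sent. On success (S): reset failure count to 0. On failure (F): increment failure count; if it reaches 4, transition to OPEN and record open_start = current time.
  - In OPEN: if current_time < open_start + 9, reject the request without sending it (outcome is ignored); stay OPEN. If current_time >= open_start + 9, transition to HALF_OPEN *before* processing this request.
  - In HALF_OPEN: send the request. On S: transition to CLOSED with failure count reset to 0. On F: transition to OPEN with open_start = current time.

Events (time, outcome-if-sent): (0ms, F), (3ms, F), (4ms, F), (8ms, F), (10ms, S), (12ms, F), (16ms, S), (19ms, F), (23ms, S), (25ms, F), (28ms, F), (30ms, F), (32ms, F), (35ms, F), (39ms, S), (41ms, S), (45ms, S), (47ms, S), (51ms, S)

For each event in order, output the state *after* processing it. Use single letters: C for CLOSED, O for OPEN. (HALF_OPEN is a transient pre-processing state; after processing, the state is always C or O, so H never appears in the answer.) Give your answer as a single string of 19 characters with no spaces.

Answer: CCCOOOOOOOOOOOCCCCC

Derivation:
State after each event:
  event#1 t=0ms outcome=F: state=CLOSED
  event#2 t=3ms outcome=F: state=CLOSED
  event#3 t=4ms outcome=F: state=CLOSED
  event#4 t=8ms outcome=F: state=OPEN
  event#5 t=10ms outcome=S: state=OPEN
  event#6 t=12ms outcome=F: state=OPEN
  event#7 t=16ms outcome=S: state=OPEN
  event#8 t=19ms outcome=F: state=OPEN
  event#9 t=23ms outcome=S: state=OPEN
  event#10 t=25ms outcome=F: state=OPEN
  event#11 t=28ms outcome=F: state=OPEN
  event#12 t=30ms outcome=F: state=OPEN
  event#13 t=32ms outcome=F: state=OPEN
  event#14 t=35ms outcome=F: state=OPEN
  event#15 t=39ms outcome=S: state=CLOSED
  event#16 t=41ms outcome=S: state=CLOSED
  event#17 t=45ms outcome=S: state=CLOSED
  event#18 t=47ms outcome=S: state=CLOSED
  event#19 t=51ms outcome=S: state=CLOSED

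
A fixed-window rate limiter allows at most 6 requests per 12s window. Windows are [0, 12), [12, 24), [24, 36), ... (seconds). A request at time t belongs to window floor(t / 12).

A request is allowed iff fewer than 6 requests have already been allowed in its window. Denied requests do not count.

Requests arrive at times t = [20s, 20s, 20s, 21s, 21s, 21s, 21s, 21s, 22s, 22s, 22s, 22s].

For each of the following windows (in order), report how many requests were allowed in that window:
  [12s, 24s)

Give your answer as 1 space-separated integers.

Processing requests:
  req#1 t=20s (window 1): ALLOW
  req#2 t=20s (window 1): ALLOW
  req#3 t=20s (window 1): ALLOW
  req#4 t=21s (window 1): ALLOW
  req#5 t=21s (window 1): ALLOW
  req#6 t=21s (window 1): ALLOW
  req#7 t=21s (window 1): DENY
  req#8 t=21s (window 1): DENY
  req#9 t=22s (window 1): DENY
  req#10 t=22s (window 1): DENY
  req#11 t=22s (window 1): DENY
  req#12 t=22s (window 1): DENY

Allowed counts by window: 6

Answer: 6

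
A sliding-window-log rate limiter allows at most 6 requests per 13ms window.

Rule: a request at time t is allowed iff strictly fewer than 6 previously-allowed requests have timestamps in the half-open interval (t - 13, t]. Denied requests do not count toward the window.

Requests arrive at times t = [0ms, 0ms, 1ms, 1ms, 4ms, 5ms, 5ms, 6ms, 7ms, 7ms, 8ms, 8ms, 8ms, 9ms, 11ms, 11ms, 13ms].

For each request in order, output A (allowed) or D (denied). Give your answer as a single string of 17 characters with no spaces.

Tracking allowed requests in the window:
  req#1 t=0ms: ALLOW
  req#2 t=0ms: ALLOW
  req#3 t=1ms: ALLOW
  req#4 t=1ms: ALLOW
  req#5 t=4ms: ALLOW
  req#6 t=5ms: ALLOW
  req#7 t=5ms: DENY
  req#8 t=6ms: DENY
  req#9 t=7ms: DENY
  req#10 t=7ms: DENY
  req#11 t=8ms: DENY
  req#12 t=8ms: DENY
  req#13 t=8ms: DENY
  req#14 t=9ms: DENY
  req#15 t=11ms: DENY
  req#16 t=11ms: DENY
  req#17 t=13ms: ALLOW

Answer: AAAAAADDDDDDDDDDA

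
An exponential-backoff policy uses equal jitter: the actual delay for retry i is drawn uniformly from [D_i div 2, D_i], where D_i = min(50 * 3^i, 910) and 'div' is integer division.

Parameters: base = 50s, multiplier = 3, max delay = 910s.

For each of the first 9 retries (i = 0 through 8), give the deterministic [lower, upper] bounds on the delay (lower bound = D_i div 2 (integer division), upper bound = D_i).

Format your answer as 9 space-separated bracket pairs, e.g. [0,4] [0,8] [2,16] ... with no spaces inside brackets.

Answer: [25,50] [75,150] [225,450] [455,910] [455,910] [455,910] [455,910] [455,910] [455,910]

Derivation:
Computing bounds per retry:
  i=0: D_i=min(50*3^0,910)=50, bounds=[25,50]
  i=1: D_i=min(50*3^1,910)=150, bounds=[75,150]
  i=2: D_i=min(50*3^2,910)=450, bounds=[225,450]
  i=3: D_i=min(50*3^3,910)=910, bounds=[455,910]
  i=4: D_i=min(50*3^4,910)=910, bounds=[455,910]
  i=5: D_i=min(50*3^5,910)=910, bounds=[455,910]
  i=6: D_i=min(50*3^6,910)=910, bounds=[455,910]
  i=7: D_i=min(50*3^7,910)=910, bounds=[455,910]
  i=8: D_i=min(50*3^8,910)=910, bounds=[455,910]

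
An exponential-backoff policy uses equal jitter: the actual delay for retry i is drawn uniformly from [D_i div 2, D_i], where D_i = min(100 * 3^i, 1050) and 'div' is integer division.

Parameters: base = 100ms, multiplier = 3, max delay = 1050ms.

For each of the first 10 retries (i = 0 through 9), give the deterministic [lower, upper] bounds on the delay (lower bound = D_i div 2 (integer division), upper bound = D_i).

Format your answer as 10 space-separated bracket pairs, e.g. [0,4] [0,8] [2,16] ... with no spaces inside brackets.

Computing bounds per retry:
  i=0: D_i=min(100*3^0,1050)=100, bounds=[50,100]
  i=1: D_i=min(100*3^1,1050)=300, bounds=[150,300]
  i=2: D_i=min(100*3^2,1050)=900, bounds=[450,900]
  i=3: D_i=min(100*3^3,1050)=1050, bounds=[525,1050]
  i=4: D_i=min(100*3^4,1050)=1050, bounds=[525,1050]
  i=5: D_i=min(100*3^5,1050)=1050, bounds=[525,1050]
  i=6: D_i=min(100*3^6,1050)=1050, bounds=[525,1050]
  i=7: D_i=min(100*3^7,1050)=1050, bounds=[525,1050]
  i=8: D_i=min(100*3^8,1050)=1050, bounds=[525,1050]
  i=9: D_i=min(100*3^9,1050)=1050, bounds=[525,1050]

Answer: [50,100] [150,300] [450,900] [525,1050] [525,1050] [525,1050] [525,1050] [525,1050] [525,1050] [525,1050]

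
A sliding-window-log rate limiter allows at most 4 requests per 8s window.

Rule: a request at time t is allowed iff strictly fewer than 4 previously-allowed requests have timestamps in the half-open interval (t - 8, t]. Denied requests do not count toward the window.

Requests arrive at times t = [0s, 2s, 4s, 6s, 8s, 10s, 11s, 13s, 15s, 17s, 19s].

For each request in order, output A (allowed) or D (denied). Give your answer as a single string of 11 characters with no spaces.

Tracking allowed requests in the window:
  req#1 t=0s: ALLOW
  req#2 t=2s: ALLOW
  req#3 t=4s: ALLOW
  req#4 t=6s: ALLOW
  req#5 t=8s: ALLOW
  req#6 t=10s: ALLOW
  req#7 t=11s: DENY
  req#8 t=13s: ALLOW
  req#9 t=15s: ALLOW
  req#10 t=17s: ALLOW
  req#11 t=19s: ALLOW

Answer: AAAAAADAAAA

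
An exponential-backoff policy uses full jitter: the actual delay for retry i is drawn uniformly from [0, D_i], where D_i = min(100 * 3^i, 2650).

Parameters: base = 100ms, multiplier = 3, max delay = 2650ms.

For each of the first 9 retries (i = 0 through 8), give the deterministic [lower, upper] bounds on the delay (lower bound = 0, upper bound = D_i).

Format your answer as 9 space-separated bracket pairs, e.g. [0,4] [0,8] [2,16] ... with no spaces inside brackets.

Answer: [0,100] [0,300] [0,900] [0,2650] [0,2650] [0,2650] [0,2650] [0,2650] [0,2650]

Derivation:
Computing bounds per retry:
  i=0: D_i=min(100*3^0,2650)=100, bounds=[0,100]
  i=1: D_i=min(100*3^1,2650)=300, bounds=[0,300]
  i=2: D_i=min(100*3^2,2650)=900, bounds=[0,900]
  i=3: D_i=min(100*3^3,2650)=2650, bounds=[0,2650]
  i=4: D_i=min(100*3^4,2650)=2650, bounds=[0,2650]
  i=5: D_i=min(100*3^5,2650)=2650, bounds=[0,2650]
  i=6: D_i=min(100*3^6,2650)=2650, bounds=[0,2650]
  i=7: D_i=min(100*3^7,2650)=2650, bounds=[0,2650]
  i=8: D_i=min(100*3^8,2650)=2650, bounds=[0,2650]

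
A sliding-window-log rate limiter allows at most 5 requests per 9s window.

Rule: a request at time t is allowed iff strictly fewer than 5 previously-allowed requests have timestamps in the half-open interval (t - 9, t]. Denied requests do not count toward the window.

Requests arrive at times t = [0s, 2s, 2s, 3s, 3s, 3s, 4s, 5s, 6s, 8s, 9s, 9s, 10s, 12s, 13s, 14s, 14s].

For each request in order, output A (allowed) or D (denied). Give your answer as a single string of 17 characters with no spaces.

Answer: AAAAADDDDDADDAAAA

Derivation:
Tracking allowed requests in the window:
  req#1 t=0s: ALLOW
  req#2 t=2s: ALLOW
  req#3 t=2s: ALLOW
  req#4 t=3s: ALLOW
  req#5 t=3s: ALLOW
  req#6 t=3s: DENY
  req#7 t=4s: DENY
  req#8 t=5s: DENY
  req#9 t=6s: DENY
  req#10 t=8s: DENY
  req#11 t=9s: ALLOW
  req#12 t=9s: DENY
  req#13 t=10s: DENY
  req#14 t=12s: ALLOW
  req#15 t=13s: ALLOW
  req#16 t=14s: ALLOW
  req#17 t=14s: ALLOW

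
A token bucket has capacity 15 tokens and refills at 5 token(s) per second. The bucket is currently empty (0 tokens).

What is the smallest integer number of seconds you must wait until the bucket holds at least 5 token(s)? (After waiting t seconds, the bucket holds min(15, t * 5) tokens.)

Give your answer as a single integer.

Need t * 5 >= 5, so t >= 5/5.
Smallest integer t = ceil(5/5) = 1.

Answer: 1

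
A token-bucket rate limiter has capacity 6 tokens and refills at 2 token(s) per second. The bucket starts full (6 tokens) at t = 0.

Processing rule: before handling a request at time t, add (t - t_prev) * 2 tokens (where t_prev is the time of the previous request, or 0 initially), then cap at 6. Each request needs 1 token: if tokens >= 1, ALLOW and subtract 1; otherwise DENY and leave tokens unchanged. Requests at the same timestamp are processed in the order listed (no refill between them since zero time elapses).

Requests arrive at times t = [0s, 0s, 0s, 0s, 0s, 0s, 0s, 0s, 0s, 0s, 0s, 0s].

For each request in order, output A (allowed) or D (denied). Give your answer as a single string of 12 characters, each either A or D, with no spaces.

Answer: AAAAAADDDDDD

Derivation:
Simulating step by step:
  req#1 t=0s: ALLOW
  req#2 t=0s: ALLOW
  req#3 t=0s: ALLOW
  req#4 t=0s: ALLOW
  req#5 t=0s: ALLOW
  req#6 t=0s: ALLOW
  req#7 t=0s: DENY
  req#8 t=0s: DENY
  req#9 t=0s: DENY
  req#10 t=0s: DENY
  req#11 t=0s: DENY
  req#12 t=0s: DENY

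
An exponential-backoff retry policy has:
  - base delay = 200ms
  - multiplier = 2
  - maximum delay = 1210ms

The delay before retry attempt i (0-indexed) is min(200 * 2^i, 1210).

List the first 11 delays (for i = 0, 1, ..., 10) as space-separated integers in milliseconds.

Answer: 200 400 800 1210 1210 1210 1210 1210 1210 1210 1210

Derivation:
Computing each delay:
  i=0: min(200*2^0, 1210) = 200
  i=1: min(200*2^1, 1210) = 400
  i=2: min(200*2^2, 1210) = 800
  i=3: min(200*2^3, 1210) = 1210
  i=4: min(200*2^4, 1210) = 1210
  i=5: min(200*2^5, 1210) = 1210
  i=6: min(200*2^6, 1210) = 1210
  i=7: min(200*2^7, 1210) = 1210
  i=8: min(200*2^8, 1210) = 1210
  i=9: min(200*2^9, 1210) = 1210
  i=10: min(200*2^10, 1210) = 1210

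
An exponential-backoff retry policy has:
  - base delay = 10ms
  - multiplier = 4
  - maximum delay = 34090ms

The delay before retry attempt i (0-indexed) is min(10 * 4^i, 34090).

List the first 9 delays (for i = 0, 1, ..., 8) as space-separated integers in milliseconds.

Computing each delay:
  i=0: min(10*4^0, 34090) = 10
  i=1: min(10*4^1, 34090) = 40
  i=2: min(10*4^2, 34090) = 160
  i=3: min(10*4^3, 34090) = 640
  i=4: min(10*4^4, 34090) = 2560
  i=5: min(10*4^5, 34090) = 10240
  i=6: min(10*4^6, 34090) = 34090
  i=7: min(10*4^7, 34090) = 34090
  i=8: min(10*4^8, 34090) = 34090

Answer: 10 40 160 640 2560 10240 34090 34090 34090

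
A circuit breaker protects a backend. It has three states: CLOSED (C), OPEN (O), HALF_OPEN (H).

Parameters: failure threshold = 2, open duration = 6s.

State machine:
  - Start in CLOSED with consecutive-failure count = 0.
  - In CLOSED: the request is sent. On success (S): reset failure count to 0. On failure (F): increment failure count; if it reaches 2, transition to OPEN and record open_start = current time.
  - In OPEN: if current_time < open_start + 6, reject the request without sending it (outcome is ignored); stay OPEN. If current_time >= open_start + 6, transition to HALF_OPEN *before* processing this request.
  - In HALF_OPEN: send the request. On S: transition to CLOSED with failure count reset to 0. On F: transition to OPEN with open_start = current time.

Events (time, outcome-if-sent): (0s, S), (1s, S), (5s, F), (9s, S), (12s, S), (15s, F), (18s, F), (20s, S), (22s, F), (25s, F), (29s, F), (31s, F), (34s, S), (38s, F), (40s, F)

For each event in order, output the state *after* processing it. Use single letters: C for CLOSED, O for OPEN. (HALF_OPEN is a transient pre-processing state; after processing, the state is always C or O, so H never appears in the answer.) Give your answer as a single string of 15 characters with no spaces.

State after each event:
  event#1 t=0s outcome=S: state=CLOSED
  event#2 t=1s outcome=S: state=CLOSED
  event#3 t=5s outcome=F: state=CLOSED
  event#4 t=9s outcome=S: state=CLOSED
  event#5 t=12s outcome=S: state=CLOSED
  event#6 t=15s outcome=F: state=CLOSED
  event#7 t=18s outcome=F: state=OPEN
  event#8 t=20s outcome=S: state=OPEN
  event#9 t=22s outcome=F: state=OPEN
  event#10 t=25s outcome=F: state=OPEN
  event#11 t=29s outcome=F: state=OPEN
  event#12 t=31s outcome=F: state=OPEN
  event#13 t=34s outcome=S: state=OPEN
  event#14 t=38s outcome=F: state=OPEN
  event#15 t=40s outcome=F: state=OPEN

Answer: CCCCCCOOOOOOOOO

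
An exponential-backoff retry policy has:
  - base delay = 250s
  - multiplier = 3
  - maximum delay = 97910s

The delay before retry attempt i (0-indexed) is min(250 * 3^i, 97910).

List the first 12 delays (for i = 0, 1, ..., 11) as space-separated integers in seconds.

Computing each delay:
  i=0: min(250*3^0, 97910) = 250
  i=1: min(250*3^1, 97910) = 750
  i=2: min(250*3^2, 97910) = 2250
  i=3: min(250*3^3, 97910) = 6750
  i=4: min(250*3^4, 97910) = 20250
  i=5: min(250*3^5, 97910) = 60750
  i=6: min(250*3^6, 97910) = 97910
  i=7: min(250*3^7, 97910) = 97910
  i=8: min(250*3^8, 97910) = 97910
  i=9: min(250*3^9, 97910) = 97910
  i=10: min(250*3^10, 97910) = 97910
  i=11: min(250*3^11, 97910) = 97910

Answer: 250 750 2250 6750 20250 60750 97910 97910 97910 97910 97910 97910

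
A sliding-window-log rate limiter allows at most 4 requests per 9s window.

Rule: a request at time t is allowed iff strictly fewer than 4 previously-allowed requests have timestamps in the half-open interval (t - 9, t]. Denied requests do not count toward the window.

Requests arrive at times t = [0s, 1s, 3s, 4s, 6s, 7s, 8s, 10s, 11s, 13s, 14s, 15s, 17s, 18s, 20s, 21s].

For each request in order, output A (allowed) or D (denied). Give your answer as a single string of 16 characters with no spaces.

Tracking allowed requests in the window:
  req#1 t=0s: ALLOW
  req#2 t=1s: ALLOW
  req#3 t=3s: ALLOW
  req#4 t=4s: ALLOW
  req#5 t=6s: DENY
  req#6 t=7s: DENY
  req#7 t=8s: DENY
  req#8 t=10s: ALLOW
  req#9 t=11s: ALLOW
  req#10 t=13s: ALLOW
  req#11 t=14s: ALLOW
  req#12 t=15s: DENY
  req#13 t=17s: DENY
  req#14 t=18s: DENY
  req#15 t=20s: ALLOW
  req#16 t=21s: ALLOW

Answer: AAAADDDAAAADDDAA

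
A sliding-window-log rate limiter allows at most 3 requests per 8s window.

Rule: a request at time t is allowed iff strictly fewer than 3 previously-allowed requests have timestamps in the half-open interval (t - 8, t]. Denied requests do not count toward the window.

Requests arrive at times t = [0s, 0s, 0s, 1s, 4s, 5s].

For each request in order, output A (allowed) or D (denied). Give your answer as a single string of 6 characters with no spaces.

Tracking allowed requests in the window:
  req#1 t=0s: ALLOW
  req#2 t=0s: ALLOW
  req#3 t=0s: ALLOW
  req#4 t=1s: DENY
  req#5 t=4s: DENY
  req#6 t=5s: DENY

Answer: AAADDD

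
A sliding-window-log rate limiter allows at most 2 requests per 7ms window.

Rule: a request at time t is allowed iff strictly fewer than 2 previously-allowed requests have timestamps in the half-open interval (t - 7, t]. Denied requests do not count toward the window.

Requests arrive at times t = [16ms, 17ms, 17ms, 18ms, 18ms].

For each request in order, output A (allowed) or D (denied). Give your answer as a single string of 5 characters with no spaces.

Tracking allowed requests in the window:
  req#1 t=16ms: ALLOW
  req#2 t=17ms: ALLOW
  req#3 t=17ms: DENY
  req#4 t=18ms: DENY
  req#5 t=18ms: DENY

Answer: AADDD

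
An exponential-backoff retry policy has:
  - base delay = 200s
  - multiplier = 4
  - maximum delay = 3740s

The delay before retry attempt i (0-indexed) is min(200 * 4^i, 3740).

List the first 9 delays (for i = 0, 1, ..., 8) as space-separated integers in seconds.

Answer: 200 800 3200 3740 3740 3740 3740 3740 3740

Derivation:
Computing each delay:
  i=0: min(200*4^0, 3740) = 200
  i=1: min(200*4^1, 3740) = 800
  i=2: min(200*4^2, 3740) = 3200
  i=3: min(200*4^3, 3740) = 3740
  i=4: min(200*4^4, 3740) = 3740
  i=5: min(200*4^5, 3740) = 3740
  i=6: min(200*4^6, 3740) = 3740
  i=7: min(200*4^7, 3740) = 3740
  i=8: min(200*4^8, 3740) = 3740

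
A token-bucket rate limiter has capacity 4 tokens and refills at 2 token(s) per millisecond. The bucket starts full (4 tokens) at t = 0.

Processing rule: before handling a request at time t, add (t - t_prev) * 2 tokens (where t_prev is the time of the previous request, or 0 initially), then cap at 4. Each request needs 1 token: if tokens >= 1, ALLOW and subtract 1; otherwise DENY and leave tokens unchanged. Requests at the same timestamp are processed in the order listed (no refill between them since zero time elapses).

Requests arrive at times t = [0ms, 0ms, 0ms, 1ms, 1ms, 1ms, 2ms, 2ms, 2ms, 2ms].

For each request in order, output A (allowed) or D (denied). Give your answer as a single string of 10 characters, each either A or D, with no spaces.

Simulating step by step:
  req#1 t=0ms: ALLOW
  req#2 t=0ms: ALLOW
  req#3 t=0ms: ALLOW
  req#4 t=1ms: ALLOW
  req#5 t=1ms: ALLOW
  req#6 t=1ms: ALLOW
  req#7 t=2ms: ALLOW
  req#8 t=2ms: ALLOW
  req#9 t=2ms: DENY
  req#10 t=2ms: DENY

Answer: AAAAAAAADD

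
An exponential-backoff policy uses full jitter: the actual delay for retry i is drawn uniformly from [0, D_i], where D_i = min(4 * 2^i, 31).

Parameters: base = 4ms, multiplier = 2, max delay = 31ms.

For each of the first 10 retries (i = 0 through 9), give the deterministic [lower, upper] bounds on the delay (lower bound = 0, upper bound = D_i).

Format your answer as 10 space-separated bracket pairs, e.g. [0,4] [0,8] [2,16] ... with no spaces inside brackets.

Answer: [0,4] [0,8] [0,16] [0,31] [0,31] [0,31] [0,31] [0,31] [0,31] [0,31]

Derivation:
Computing bounds per retry:
  i=0: D_i=min(4*2^0,31)=4, bounds=[0,4]
  i=1: D_i=min(4*2^1,31)=8, bounds=[0,8]
  i=2: D_i=min(4*2^2,31)=16, bounds=[0,16]
  i=3: D_i=min(4*2^3,31)=31, bounds=[0,31]
  i=4: D_i=min(4*2^4,31)=31, bounds=[0,31]
  i=5: D_i=min(4*2^5,31)=31, bounds=[0,31]
  i=6: D_i=min(4*2^6,31)=31, bounds=[0,31]
  i=7: D_i=min(4*2^7,31)=31, bounds=[0,31]
  i=8: D_i=min(4*2^8,31)=31, bounds=[0,31]
  i=9: D_i=min(4*2^9,31)=31, bounds=[0,31]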